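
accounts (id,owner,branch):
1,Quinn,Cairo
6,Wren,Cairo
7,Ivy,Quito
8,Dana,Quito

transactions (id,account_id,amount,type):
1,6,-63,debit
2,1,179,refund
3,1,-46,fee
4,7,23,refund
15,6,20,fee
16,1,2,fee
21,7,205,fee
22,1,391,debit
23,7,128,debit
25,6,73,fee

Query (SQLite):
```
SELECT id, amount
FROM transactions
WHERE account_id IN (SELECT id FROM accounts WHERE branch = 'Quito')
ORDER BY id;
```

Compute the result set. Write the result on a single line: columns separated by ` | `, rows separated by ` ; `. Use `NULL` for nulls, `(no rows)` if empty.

Inner query: accounts.id where branch = 'Quito'.
Outer: keep transactions rows whose account_id is in that set.
Inner query → {7, 8}

4 | 23 ; 21 | 205 ; 23 | 128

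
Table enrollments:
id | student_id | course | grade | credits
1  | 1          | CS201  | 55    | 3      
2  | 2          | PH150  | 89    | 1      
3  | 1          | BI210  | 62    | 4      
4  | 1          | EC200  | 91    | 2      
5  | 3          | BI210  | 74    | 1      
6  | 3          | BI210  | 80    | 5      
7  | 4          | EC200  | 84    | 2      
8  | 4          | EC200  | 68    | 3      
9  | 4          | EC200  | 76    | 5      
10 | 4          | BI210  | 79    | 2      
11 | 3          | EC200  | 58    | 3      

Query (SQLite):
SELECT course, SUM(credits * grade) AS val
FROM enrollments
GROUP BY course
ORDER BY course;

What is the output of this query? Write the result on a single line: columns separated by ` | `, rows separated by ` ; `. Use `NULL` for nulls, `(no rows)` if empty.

BI210 | 880 ; CS201 | 165 ; EC200 | 1108 ; PH150 | 89

For each row compute credits * grade.
Group by course; take SUM of the expression per group.
  BI210: ids {3, 5, 6, 10} → SUM(credits * grade)=880
  CS201: ids {1} → SUM(credits * grade)=165
  EC200: ids {4, 7, 8, 9, 11} → SUM(credits * grade)=1108
  PH150: ids {2} → SUM(credits * grade)=89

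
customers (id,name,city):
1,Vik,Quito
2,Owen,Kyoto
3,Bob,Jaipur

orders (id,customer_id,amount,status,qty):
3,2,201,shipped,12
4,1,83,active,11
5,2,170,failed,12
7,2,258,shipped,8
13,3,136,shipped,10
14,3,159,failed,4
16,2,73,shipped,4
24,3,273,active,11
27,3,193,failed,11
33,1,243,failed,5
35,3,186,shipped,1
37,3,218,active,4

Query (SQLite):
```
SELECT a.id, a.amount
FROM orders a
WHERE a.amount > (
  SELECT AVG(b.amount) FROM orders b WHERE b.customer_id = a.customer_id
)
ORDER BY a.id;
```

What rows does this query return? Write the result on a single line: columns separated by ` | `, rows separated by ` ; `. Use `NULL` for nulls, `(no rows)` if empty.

For each orders row a, compute AVG(amount) over rows sharing a.customer_id.
Keep row a if a.amount > that per-group AVG.
  customer_id=1: AVG(amount) = 163.0
  customer_id=2: AVG(amount) = 175.5
  customer_id=3: AVG(amount) = 194.166667

3 | 201 ; 7 | 258 ; 24 | 273 ; 33 | 243 ; 37 | 218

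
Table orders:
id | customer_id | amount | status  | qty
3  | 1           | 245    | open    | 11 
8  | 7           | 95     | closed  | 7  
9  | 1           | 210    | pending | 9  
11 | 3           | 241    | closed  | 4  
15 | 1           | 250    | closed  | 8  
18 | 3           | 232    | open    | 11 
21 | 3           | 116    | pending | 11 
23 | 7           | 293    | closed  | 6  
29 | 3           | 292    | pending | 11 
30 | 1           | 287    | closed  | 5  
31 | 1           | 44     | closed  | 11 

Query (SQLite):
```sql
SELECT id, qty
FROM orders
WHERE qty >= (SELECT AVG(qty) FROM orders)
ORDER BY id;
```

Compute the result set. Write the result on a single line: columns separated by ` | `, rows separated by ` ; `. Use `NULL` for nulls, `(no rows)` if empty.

Scalar subquery: AVG(qty) over all orders rows = 8.545455 (≈; comparison uses full precision).
Keep rows where qty >= that value.

3 | 11 ; 9 | 9 ; 18 | 11 ; 21 | 11 ; 29 | 11 ; 31 | 11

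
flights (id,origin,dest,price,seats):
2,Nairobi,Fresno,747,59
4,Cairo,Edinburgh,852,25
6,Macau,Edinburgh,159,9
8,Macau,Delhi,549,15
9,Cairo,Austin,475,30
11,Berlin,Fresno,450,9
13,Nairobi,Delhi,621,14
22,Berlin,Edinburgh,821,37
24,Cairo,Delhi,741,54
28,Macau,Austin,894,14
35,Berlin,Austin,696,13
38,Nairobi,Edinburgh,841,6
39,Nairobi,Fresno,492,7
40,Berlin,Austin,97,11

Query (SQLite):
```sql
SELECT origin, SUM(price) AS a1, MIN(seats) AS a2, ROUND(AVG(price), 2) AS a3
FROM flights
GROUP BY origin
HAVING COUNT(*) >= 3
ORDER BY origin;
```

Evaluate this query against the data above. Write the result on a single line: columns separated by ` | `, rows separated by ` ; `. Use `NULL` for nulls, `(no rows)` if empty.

Berlin | 2064 | 9 | 516 ; Cairo | 2068 | 25 | 689.33 ; Macau | 1602 | 9 | 534 ; Nairobi | 2701 | 6 | 675.25

Group flights by origin.
Per group compute: SUM(price), MIN(seats), ROUND(AVG(price), 2).
HAVING: drop groups with fewer than 3 rows.
  Berlin: ids {11, 22, 35, 40} → SUM(price)=2064, MIN(seats)=9, ROUND(AVG(price), 2)=516
  Cairo: ids {4, 9, 24} → SUM(price)=2068, MIN(seats)=25, ROUND(AVG(price), 2)=689.33
  Macau: ids {6, 8, 28} → SUM(price)=1602, MIN(seats)=9, ROUND(AVG(price), 2)=534
  Nairobi: ids {2, 13, 38, 39} → SUM(price)=2701, MIN(seats)=6, ROUND(AVG(price), 2)=675.25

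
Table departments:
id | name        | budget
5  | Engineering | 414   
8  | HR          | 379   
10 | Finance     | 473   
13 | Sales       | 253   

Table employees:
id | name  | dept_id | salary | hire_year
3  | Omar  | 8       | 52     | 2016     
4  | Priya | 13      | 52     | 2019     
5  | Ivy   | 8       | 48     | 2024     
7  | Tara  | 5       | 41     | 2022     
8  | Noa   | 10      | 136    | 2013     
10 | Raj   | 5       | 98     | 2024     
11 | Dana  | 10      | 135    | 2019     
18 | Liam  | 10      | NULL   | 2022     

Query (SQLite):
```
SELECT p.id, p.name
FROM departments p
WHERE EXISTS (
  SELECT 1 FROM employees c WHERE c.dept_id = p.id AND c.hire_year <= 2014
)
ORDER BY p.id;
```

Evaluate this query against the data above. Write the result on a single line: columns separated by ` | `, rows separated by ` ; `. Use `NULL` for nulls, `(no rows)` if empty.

For each departments row, check whether any employees with matching dept_id has hire_year <= 2014.
Keep rows where that is true.

10 | Finance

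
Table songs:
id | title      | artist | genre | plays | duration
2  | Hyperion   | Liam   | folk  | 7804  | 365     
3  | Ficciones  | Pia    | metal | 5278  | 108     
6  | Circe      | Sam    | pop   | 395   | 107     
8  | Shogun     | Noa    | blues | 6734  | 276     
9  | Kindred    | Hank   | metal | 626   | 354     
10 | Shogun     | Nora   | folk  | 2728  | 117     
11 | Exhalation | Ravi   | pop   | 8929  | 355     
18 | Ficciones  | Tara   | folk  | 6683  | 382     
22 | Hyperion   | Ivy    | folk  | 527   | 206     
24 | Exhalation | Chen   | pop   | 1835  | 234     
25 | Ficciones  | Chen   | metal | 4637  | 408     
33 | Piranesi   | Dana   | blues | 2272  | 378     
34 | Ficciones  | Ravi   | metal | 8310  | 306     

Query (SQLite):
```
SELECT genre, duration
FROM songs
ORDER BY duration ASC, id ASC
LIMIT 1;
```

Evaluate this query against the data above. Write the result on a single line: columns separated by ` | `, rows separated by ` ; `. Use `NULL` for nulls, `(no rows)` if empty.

Sort by duration asc, tiebreak id asc: (107, id=6), (108, id=3), (117, id=10), (206, id=22) …. Take first 1.

pop | 107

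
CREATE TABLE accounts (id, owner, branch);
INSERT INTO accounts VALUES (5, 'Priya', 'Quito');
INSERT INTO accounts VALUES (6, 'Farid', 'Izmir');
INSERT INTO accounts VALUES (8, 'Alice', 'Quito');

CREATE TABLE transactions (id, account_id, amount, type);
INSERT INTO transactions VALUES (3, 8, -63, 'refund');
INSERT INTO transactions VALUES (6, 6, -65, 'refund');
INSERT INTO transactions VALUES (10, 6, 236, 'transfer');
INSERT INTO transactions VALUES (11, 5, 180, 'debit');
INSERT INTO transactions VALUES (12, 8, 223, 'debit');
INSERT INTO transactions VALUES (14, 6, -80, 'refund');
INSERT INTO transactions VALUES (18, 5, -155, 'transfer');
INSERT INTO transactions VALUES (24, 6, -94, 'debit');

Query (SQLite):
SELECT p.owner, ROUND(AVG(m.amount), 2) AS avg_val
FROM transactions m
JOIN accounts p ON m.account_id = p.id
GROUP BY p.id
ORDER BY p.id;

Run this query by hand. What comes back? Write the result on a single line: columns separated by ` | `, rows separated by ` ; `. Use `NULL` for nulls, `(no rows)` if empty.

Priya | 12.5 ; Farid | -0.75 ; Alice | 80

Join each transactions row to its accounts via account_id.
Group joined rows by accounts.id; compute ROUND(AVG(m.amount), 2) per group.
  5: ids {11, 18} → ROUND(AVG(m.amount), 2)=12.5
  6: ids {6, 10, 14, 24} → ROUND(AVG(m.amount), 2)=-0.75
  8: ids {3, 12} → ROUND(AVG(m.amount), 2)=80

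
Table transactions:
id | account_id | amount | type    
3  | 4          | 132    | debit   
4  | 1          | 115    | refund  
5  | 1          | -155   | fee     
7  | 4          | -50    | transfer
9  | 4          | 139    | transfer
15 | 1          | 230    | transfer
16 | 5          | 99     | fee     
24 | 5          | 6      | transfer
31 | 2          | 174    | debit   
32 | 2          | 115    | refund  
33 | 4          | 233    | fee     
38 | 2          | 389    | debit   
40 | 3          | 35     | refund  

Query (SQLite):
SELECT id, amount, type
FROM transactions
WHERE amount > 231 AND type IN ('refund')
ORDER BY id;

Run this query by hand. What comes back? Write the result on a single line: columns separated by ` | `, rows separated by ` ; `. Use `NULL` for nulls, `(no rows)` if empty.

amount > 231: ids {33, 38}
type IN ('refund'): ids {4, 32, 40}
Combine with AND.

(no rows)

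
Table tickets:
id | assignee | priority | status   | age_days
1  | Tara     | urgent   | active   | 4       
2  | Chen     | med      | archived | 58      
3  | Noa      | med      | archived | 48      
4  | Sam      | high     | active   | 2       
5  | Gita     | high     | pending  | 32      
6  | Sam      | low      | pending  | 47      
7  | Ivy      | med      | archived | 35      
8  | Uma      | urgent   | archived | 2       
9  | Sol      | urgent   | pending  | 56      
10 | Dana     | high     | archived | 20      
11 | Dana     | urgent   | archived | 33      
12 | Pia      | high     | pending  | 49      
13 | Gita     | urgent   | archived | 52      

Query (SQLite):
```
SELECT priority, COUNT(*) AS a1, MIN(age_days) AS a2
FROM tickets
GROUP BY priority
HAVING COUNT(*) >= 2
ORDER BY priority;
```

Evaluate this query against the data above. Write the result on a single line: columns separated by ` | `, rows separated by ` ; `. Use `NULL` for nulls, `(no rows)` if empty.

high | 4 | 2 ; med | 3 | 35 ; urgent | 5 | 2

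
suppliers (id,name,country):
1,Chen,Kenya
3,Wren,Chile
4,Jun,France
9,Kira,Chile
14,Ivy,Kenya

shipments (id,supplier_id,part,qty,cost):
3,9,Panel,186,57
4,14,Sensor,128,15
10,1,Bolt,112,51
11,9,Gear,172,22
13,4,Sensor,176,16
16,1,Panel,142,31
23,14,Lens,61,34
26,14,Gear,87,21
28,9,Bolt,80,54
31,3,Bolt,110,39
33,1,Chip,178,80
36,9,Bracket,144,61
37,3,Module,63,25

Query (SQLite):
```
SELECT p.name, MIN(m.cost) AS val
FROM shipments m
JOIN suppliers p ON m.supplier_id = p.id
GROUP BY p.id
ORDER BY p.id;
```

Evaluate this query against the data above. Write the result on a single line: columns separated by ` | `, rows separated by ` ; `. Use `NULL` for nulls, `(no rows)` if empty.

Chen | 31 ; Wren | 25 ; Jun | 16 ; Kira | 22 ; Ivy | 15

Join each shipments row to its suppliers via supplier_id.
Group joined rows by suppliers.id; compute MIN(m.cost) per group.
  1: ids {10, 16, 33} → MIN(m.cost)=31
  3: ids {31, 37} → MIN(m.cost)=25
  4: ids {13} → MIN(m.cost)=16
  9: ids {3, 11, 28, 36} → MIN(m.cost)=22
  14: ids {4, 23, 26} → MIN(m.cost)=15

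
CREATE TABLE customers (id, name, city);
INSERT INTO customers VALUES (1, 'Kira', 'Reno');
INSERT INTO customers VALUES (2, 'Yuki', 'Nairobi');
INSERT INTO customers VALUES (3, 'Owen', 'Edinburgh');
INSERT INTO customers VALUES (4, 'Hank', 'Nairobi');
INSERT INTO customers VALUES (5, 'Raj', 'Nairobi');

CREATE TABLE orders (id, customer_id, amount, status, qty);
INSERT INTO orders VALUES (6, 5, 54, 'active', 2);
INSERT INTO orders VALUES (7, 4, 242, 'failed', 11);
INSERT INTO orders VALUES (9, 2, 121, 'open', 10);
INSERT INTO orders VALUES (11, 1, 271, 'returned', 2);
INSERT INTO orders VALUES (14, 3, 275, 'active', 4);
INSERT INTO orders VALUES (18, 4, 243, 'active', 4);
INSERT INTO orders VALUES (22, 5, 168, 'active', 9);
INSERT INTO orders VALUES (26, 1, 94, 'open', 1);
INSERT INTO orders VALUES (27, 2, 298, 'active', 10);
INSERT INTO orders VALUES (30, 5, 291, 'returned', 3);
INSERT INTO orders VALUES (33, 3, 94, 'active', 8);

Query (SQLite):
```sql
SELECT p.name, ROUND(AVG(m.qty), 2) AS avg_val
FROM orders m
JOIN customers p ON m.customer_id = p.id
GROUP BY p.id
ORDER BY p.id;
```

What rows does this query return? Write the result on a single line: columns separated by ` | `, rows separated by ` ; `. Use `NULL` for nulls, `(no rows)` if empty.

Kira | 1.5 ; Yuki | 10 ; Owen | 6 ; Hank | 7.5 ; Raj | 4.67

Join each orders row to its customers via customer_id.
Group joined rows by customers.id; compute ROUND(AVG(m.qty), 2) per group.
  1: ids {11, 26} → ROUND(AVG(m.qty), 2)=1.5
  2: ids {9, 27} → ROUND(AVG(m.qty), 2)=10
  3: ids {14, 33} → ROUND(AVG(m.qty), 2)=6
  4: ids {7, 18} → ROUND(AVG(m.qty), 2)=7.5
  5: ids {6, 22, 30} → ROUND(AVG(m.qty), 2)=4.67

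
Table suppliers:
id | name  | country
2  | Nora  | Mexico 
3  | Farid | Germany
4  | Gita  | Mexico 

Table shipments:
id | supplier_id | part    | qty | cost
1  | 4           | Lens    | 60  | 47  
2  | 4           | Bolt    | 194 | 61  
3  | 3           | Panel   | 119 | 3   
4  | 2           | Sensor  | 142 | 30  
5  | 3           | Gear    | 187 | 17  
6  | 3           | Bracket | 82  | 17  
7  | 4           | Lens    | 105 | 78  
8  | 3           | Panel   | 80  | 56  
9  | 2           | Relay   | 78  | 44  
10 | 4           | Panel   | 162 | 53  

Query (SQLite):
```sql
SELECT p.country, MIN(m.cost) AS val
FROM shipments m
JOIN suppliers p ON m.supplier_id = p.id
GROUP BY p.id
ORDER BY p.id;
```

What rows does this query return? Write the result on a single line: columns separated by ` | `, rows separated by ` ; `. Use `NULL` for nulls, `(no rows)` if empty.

Mexico | 30 ; Germany | 3 ; Mexico | 47

Join each shipments row to its suppliers via supplier_id.
Group joined rows by suppliers.id; compute MIN(m.cost) per group.
  2: ids {4, 9} → MIN(m.cost)=30
  3: ids {3, 5, 6, 8} → MIN(m.cost)=3
  4: ids {1, 2, 7, 10} → MIN(m.cost)=47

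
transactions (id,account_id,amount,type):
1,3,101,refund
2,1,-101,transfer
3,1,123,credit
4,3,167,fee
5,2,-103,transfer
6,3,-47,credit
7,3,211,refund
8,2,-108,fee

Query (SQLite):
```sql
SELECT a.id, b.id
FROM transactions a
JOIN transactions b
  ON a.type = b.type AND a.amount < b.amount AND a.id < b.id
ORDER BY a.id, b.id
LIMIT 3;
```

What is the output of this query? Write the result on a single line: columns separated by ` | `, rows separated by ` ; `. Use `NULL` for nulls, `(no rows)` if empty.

Pairs (a,b) with same type, a.amount < b.amount, a.id < b.id.
type groups: credit:{3,6} fee:{4,8} refund:{1,7} transfer:{2,5}
Ordered by (a.id, b.id); first 3.

1 | 7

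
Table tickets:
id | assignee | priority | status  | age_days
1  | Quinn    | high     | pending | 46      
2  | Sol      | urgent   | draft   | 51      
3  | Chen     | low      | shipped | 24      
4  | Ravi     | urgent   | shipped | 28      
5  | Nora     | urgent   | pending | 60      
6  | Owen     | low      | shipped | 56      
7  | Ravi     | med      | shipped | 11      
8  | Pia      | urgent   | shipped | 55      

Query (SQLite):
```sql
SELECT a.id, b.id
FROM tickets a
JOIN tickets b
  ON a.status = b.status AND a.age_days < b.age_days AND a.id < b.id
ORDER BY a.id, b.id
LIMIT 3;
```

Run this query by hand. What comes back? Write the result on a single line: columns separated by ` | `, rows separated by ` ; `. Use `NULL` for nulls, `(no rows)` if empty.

Pairs (a,b) with same status, a.age_days < b.age_days, a.id < b.id.
status groups: draft:{2} pending:{1,5} shipped:{3,4,6,7,8}
Ordered by (a.id, b.id); first 3.

1 | 5 ; 3 | 4 ; 3 | 6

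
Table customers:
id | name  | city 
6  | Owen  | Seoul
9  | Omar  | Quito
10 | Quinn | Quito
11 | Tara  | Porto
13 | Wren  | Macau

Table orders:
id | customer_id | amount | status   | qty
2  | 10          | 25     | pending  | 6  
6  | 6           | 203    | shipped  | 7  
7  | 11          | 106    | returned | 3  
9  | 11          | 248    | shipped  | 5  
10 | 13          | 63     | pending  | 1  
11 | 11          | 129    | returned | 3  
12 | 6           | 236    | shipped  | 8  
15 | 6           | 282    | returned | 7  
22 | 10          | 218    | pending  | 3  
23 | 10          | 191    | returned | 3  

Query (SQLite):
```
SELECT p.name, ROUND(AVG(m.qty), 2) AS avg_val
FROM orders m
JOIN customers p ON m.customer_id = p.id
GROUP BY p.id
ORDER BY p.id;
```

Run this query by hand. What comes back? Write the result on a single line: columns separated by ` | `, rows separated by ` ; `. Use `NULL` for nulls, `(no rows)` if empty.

Join each orders row to its customers via customer_id.
Group joined rows by customers.id; compute ROUND(AVG(m.qty), 2) per group.
  6: ids {6, 12, 15} → ROUND(AVG(m.qty), 2)=7.33
  10: ids {2, 22, 23} → ROUND(AVG(m.qty), 2)=4
  11: ids {7, 9, 11} → ROUND(AVG(m.qty), 2)=3.67
  13: ids {10} → ROUND(AVG(m.qty), 2)=1

Owen | 7.33 ; Quinn | 4 ; Tara | 3.67 ; Wren | 1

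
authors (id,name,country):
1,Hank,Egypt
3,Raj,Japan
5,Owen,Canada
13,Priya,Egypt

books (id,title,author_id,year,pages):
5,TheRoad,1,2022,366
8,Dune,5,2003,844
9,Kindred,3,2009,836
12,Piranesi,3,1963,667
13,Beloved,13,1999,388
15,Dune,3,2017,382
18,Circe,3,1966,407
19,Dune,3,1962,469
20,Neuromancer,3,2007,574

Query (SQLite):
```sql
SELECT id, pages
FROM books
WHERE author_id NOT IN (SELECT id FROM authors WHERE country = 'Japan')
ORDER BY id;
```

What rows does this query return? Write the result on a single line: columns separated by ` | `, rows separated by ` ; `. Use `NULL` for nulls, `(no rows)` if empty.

5 | 366 ; 8 | 844 ; 13 | 388

Inner query: authors.id where country = 'Japan'.
Outer: keep books rows whose author_id is not in that set.
Inner query → {3}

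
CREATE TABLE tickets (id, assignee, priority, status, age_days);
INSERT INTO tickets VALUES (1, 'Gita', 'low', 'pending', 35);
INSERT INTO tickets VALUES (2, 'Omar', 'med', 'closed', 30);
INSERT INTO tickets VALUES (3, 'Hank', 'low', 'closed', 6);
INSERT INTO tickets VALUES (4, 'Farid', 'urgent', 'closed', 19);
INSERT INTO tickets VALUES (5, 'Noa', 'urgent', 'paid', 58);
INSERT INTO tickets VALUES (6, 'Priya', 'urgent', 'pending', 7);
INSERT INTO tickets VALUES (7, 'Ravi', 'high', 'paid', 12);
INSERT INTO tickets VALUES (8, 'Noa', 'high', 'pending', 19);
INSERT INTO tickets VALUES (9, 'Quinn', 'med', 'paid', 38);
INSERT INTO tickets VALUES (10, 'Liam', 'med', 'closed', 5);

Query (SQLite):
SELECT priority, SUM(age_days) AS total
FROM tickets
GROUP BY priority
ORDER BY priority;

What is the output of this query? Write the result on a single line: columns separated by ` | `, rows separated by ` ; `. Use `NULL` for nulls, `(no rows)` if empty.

Partition tickets by priority; compute SUM(age_days) within each group.
  high: ids {7, 8} → SUM(age_days)=31
  low: ids {1, 3} → SUM(age_days)=41
  med: ids {2, 9, 10} → SUM(age_days)=73
  urgent: ids {4, 5, 6} → SUM(age_days)=84

high | 31 ; low | 41 ; med | 73 ; urgent | 84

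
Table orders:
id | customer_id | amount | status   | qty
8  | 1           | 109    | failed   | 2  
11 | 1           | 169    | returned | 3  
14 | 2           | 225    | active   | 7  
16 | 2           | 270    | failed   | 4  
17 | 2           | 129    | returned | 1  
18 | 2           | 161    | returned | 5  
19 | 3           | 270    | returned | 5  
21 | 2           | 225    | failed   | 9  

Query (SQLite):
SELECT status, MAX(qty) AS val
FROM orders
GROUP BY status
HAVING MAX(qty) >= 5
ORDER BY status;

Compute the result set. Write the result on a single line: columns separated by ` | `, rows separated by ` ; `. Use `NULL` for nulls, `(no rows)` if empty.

Partition orders by status; compute MAX(qty) within each group.
HAVING: keep groups where MAX(qty) >= 5.
  active: ids {14} → MAX(qty)=7
  failed: ids {8, 16, 21} → MAX(qty)=9
  returned: ids {11, 17, 18, 19} → MAX(qty)=5

active | 7 ; failed | 9 ; returned | 5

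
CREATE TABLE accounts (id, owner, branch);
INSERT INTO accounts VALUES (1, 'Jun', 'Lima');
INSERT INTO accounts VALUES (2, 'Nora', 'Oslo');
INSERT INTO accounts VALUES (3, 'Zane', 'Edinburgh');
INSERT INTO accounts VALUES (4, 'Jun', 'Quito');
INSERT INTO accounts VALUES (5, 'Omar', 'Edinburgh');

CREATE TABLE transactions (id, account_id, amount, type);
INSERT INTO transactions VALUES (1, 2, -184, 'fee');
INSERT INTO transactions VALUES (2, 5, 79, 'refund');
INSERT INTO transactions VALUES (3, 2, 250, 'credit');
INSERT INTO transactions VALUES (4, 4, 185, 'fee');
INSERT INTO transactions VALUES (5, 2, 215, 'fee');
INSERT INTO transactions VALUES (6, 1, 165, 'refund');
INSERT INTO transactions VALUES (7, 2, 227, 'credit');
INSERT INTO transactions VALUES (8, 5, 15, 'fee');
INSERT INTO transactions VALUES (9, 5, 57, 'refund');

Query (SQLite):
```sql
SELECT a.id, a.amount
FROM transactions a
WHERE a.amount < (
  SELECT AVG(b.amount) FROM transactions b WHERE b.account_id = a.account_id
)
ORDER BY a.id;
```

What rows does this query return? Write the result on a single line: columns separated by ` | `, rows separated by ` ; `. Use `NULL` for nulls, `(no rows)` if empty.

1 | -184 ; 8 | 15

For each transactions row a, compute AVG(amount) over rows sharing a.account_id.
Keep row a if a.amount < that per-group AVG.
  account_id=1: AVG(amount) = 165.0
  account_id=2: AVG(amount) = 127.0
  account_id=4: AVG(amount) = 185.0
  account_id=5: AVG(amount) = 50.333333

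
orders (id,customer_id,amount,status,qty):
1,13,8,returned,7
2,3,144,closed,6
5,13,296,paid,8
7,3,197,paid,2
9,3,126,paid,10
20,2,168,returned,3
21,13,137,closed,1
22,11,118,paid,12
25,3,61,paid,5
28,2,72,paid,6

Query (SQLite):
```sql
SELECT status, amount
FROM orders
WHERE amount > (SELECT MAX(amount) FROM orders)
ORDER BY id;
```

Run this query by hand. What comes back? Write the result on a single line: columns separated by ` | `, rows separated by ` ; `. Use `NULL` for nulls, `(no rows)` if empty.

Scalar subquery: MAX(amount) over all orders rows = 296.
Keep rows where amount > that value.

(no rows)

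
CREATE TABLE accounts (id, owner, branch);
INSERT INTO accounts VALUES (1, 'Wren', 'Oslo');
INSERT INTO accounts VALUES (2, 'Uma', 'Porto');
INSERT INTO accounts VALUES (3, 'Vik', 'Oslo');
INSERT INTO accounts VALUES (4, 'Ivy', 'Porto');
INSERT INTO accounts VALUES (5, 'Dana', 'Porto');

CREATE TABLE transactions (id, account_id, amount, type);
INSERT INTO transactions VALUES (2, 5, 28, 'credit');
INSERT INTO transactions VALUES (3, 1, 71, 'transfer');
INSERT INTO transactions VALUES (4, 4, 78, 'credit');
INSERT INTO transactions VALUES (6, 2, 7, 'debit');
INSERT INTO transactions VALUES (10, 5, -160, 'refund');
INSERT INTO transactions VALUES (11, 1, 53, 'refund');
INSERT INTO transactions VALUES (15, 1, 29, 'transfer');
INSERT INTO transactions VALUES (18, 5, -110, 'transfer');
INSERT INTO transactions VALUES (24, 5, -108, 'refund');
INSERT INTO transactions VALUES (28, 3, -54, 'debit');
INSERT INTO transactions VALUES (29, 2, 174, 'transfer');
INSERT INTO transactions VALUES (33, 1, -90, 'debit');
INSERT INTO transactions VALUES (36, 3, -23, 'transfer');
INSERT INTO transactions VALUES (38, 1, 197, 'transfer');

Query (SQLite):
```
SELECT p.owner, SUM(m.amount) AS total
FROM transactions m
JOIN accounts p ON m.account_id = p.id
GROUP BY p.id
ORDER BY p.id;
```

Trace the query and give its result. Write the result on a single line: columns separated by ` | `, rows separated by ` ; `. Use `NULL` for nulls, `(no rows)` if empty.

Wren | 260 ; Uma | 181 ; Vik | -77 ; Ivy | 78 ; Dana | -350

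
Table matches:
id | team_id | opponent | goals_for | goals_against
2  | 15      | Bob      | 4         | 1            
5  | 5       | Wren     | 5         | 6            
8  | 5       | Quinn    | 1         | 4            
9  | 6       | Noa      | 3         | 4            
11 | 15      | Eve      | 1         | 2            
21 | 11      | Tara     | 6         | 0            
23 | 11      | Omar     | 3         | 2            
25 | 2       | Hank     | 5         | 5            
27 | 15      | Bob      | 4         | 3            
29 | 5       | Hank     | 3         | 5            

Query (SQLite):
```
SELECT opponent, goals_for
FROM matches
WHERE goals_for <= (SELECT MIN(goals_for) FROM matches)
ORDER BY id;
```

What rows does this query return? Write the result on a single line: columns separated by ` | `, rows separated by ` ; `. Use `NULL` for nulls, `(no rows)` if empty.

Scalar subquery: MIN(goals_for) over all matches rows = 1.
Keep rows where goals_for <= that value.

Quinn | 1 ; Eve | 1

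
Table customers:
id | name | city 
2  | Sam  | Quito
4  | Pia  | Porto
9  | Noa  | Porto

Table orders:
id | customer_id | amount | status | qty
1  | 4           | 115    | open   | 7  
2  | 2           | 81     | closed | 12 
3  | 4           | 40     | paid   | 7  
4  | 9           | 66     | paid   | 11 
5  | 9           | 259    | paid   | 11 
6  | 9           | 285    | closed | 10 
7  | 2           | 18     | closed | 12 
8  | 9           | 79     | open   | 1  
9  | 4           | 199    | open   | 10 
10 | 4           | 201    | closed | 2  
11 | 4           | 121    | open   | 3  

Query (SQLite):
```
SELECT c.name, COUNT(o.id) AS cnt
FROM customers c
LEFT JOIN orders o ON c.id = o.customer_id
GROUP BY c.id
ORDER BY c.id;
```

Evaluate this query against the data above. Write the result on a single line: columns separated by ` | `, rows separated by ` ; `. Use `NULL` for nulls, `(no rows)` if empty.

Sam | 2 ; Pia | 5 ; Noa | 4

LEFT JOIN keeps every customers row; unmatched ones get NULL for orders columns.
Group by customers.id and compute COUNT(o.id). COUNT(col) of an all-NULL group is 0.
  2: ids {2, 7} → COUNT(o.id)=2
  4: ids {1, 3, 9, 10, 11} → COUNT(o.id)=5
  9: ids {4, 5, 6, 8} → COUNT(o.id)=4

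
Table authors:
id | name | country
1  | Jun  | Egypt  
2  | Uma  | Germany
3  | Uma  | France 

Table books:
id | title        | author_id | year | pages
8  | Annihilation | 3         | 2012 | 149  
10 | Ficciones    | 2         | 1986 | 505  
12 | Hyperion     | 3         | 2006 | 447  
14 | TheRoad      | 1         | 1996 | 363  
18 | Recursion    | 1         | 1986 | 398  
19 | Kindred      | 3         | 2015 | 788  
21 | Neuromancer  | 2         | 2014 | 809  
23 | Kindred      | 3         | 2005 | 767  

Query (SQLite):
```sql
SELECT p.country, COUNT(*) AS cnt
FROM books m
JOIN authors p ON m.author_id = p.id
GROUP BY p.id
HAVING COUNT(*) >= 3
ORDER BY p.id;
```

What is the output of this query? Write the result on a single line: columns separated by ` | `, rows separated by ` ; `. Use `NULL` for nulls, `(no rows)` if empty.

Join each books row to its authors via author_id.
Group joined rows by authors.id; compute COUNT(*) per group.
HAVING: keep groups with count ≥ 3.
  1: ids {14, 18} → COUNT(*)=2
  2: ids {10, 21} → COUNT(*)=2
  3: ids {8, 12, 19, 23} → COUNT(*)=4

France | 4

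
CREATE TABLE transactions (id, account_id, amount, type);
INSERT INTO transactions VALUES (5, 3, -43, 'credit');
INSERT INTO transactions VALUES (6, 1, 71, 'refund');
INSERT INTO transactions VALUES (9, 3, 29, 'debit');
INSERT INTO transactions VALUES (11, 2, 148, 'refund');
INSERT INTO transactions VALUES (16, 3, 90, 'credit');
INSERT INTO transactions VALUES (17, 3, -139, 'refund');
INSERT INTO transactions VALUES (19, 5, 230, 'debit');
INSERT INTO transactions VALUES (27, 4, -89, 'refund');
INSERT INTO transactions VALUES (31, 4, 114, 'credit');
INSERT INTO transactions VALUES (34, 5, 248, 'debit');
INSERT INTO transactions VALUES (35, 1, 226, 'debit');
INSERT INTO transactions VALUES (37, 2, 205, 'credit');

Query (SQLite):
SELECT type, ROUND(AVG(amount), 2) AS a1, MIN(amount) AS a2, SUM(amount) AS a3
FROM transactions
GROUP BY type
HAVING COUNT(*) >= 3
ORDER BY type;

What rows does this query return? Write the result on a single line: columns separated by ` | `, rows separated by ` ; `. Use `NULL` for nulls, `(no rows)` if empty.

credit | 91.5 | -43 | 366 ; debit | 183.25 | 29 | 733 ; refund | -2.25 | -139 | -9

Group transactions by type.
Per group compute: ROUND(AVG(amount), 2), MIN(amount), SUM(amount).
HAVING: drop groups with fewer than 3 rows.
  credit: ids {5, 16, 31, 37} → ROUND(AVG(amount), 2)=91.5, MIN(amount)=-43, SUM(amount)=366
  debit: ids {9, 19, 34, 35} → ROUND(AVG(amount), 2)=183.25, MIN(amount)=29, SUM(amount)=733
  refund: ids {6, 11, 17, 27} → ROUND(AVG(amount), 2)=-2.25, MIN(amount)=-139, SUM(amount)=-9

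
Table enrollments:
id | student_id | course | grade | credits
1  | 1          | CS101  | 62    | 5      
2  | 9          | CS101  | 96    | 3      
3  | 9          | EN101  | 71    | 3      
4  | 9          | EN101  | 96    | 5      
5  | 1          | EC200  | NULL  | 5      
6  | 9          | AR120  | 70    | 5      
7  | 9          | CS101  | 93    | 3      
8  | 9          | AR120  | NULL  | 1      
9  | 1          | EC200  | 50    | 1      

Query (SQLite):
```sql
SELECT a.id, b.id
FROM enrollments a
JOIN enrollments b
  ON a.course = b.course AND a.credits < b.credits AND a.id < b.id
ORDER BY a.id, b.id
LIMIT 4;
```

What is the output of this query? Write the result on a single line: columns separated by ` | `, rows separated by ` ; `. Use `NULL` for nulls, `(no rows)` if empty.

Pairs (a,b) with same course, a.credits < b.credits, a.id < b.id.
course groups: AR120:{6,8} CS101:{1,2,7} EC200:{5,9} EN101:{3,4}
Ordered by (a.id, b.id); first 4.

3 | 4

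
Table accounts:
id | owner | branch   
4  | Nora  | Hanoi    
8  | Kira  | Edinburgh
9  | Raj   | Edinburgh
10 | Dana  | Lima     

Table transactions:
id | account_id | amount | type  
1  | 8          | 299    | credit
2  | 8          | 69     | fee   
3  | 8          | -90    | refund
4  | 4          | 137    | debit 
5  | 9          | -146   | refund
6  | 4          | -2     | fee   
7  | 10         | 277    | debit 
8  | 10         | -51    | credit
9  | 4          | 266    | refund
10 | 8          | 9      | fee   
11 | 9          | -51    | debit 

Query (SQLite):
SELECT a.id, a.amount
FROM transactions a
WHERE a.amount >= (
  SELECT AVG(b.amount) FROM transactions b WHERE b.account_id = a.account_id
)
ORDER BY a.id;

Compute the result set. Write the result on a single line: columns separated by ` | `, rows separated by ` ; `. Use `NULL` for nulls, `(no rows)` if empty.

For each transactions row a, compute AVG(amount) over rows sharing a.account_id.
Keep row a if a.amount >= that per-group AVG.
  account_id=4: AVG(amount) = 133.666667
  account_id=8: AVG(amount) = 71.75
  account_id=9: AVG(amount) = -98.5
  account_id=10: AVG(amount) = 113.0

1 | 299 ; 4 | 137 ; 7 | 277 ; 9 | 266 ; 11 | -51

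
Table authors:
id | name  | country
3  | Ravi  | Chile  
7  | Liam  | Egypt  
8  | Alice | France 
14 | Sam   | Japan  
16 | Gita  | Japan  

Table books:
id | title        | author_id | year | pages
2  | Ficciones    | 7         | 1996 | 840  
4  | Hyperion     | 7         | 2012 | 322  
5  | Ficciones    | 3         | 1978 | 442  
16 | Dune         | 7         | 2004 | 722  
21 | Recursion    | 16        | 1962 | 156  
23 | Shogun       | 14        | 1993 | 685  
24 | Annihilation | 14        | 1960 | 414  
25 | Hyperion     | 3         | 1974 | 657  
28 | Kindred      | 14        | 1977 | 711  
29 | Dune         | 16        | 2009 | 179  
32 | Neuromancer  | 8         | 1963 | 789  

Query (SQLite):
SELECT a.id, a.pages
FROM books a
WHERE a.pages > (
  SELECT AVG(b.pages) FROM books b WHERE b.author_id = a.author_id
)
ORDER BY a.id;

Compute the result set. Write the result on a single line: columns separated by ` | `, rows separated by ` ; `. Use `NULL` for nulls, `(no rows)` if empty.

For each books row a, compute AVG(pages) over rows sharing a.author_id.
Keep row a if a.pages > that per-group AVG.
  author_id=3: AVG(pages) = 549.5
  author_id=7: AVG(pages) = 628.0
  author_id=8: AVG(pages) = 789.0
  author_id=14: AVG(pages) = 603.333333
  author_id=16: AVG(pages) = 167.5

2 | 840 ; 16 | 722 ; 23 | 685 ; 25 | 657 ; 28 | 711 ; 29 | 179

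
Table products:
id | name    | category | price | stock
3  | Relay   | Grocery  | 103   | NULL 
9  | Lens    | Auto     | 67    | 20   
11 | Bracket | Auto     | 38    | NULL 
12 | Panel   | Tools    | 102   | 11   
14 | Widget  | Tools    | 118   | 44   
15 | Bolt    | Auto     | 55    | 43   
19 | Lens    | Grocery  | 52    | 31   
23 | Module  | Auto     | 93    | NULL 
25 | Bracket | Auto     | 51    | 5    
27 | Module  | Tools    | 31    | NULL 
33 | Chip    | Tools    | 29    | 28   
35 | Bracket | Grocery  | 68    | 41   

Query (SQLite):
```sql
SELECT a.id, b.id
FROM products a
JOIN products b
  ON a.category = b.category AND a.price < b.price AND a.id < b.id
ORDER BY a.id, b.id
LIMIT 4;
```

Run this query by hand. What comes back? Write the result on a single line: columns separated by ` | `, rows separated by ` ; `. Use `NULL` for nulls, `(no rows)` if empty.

9 | 23 ; 11 | 15 ; 11 | 23 ; 11 | 25

Pairs (a,b) with same category, a.price < b.price, a.id < b.id.
category groups: Auto:{9,11,15,23,25} Grocery:{3,19,35} Tools:{12,14,27,33}
Ordered by (a.id, b.id); first 4.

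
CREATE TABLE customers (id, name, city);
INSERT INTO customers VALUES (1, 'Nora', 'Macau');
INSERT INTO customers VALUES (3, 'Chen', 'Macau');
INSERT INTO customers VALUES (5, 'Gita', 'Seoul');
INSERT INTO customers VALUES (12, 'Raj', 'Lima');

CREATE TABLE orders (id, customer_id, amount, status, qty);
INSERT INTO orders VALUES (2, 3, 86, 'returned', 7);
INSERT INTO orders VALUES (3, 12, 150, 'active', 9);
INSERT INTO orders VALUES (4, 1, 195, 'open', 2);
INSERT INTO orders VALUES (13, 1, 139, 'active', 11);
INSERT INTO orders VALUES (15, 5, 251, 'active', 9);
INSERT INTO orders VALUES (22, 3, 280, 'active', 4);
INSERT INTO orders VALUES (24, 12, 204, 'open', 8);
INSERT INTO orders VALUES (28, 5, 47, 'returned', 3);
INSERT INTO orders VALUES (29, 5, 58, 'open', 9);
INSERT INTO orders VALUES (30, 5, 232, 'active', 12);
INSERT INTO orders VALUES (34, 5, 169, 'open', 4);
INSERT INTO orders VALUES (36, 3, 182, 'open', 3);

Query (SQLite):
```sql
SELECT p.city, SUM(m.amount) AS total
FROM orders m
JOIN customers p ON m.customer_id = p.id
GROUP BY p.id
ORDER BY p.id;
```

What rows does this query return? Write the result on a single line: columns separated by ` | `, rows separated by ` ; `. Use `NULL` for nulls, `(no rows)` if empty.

Macau | 334 ; Macau | 548 ; Seoul | 757 ; Lima | 354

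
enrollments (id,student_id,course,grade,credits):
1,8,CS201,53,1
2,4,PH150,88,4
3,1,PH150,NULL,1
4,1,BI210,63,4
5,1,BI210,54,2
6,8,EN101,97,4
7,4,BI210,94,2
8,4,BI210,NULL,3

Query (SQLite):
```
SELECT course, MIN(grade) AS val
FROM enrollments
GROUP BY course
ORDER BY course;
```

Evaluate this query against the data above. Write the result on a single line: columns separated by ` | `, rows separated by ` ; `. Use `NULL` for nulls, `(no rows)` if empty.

BI210 | 54 ; CS201 | 53 ; EN101 | 97 ; PH150 | 88

Partition enrollments by course; compute MIN(grade) within each group.
  BI210: ids {4, 5, 7, 8} → MIN(grade)=54
  CS201: ids {1} → MIN(grade)=53
  EN101: ids {6} → MIN(grade)=97
  PH150: ids {2, 3} → MIN(grade)=88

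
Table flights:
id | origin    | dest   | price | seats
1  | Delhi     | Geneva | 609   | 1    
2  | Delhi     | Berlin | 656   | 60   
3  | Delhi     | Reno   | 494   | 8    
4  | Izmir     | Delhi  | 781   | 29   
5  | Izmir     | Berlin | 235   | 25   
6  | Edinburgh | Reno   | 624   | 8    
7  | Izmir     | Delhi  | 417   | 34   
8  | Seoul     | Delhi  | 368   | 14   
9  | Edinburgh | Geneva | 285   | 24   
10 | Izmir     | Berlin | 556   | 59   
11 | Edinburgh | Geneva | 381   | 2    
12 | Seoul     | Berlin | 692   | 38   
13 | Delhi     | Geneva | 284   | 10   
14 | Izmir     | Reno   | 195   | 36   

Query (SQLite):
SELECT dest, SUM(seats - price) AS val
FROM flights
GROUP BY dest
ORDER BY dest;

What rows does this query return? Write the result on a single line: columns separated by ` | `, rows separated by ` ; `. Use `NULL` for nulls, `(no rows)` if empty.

Berlin | -1957 ; Delhi | -1489 ; Geneva | -1522 ; Reno | -1261

For each row compute seats - price.
Group by dest; take SUM of the expression per group.
  Berlin: ids {2, 5, 10, 12} → SUM(seats - price)=-1957
  Delhi: ids {4, 7, 8} → SUM(seats - price)=-1489
  Geneva: ids {1, 9, 11, 13} → SUM(seats - price)=-1522
  Reno: ids {3, 6, 14} → SUM(seats - price)=-1261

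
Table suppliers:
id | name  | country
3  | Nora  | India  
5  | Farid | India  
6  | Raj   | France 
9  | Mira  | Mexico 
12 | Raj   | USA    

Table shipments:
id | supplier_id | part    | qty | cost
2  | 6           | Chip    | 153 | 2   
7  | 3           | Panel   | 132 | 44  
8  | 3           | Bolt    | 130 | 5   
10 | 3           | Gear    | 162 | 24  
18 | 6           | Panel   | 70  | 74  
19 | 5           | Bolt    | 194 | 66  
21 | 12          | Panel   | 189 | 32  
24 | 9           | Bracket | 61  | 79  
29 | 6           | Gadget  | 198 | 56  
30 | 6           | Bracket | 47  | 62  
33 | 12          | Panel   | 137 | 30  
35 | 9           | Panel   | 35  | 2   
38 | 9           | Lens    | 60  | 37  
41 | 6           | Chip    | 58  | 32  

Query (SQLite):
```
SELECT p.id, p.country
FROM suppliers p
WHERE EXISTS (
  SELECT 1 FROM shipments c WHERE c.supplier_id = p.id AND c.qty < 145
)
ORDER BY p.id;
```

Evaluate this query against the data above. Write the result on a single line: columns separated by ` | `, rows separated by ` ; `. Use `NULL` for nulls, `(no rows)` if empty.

3 | India ; 6 | France ; 9 | Mexico ; 12 | USA

For each suppliers row, check whether any shipments with matching supplier_id has qty < 145.
Keep rows where that is true.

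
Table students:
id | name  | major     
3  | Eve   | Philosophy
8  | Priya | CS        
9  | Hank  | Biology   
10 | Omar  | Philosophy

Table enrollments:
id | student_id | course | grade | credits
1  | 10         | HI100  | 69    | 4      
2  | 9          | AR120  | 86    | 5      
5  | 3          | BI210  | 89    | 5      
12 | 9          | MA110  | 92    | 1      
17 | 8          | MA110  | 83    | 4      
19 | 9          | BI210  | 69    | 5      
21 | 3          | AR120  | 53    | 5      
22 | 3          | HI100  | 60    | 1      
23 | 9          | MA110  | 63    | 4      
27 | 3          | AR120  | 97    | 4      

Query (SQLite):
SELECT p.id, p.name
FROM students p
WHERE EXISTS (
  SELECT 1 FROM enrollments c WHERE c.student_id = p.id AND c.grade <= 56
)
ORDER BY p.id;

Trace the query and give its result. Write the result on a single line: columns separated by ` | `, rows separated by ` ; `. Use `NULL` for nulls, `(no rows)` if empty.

For each students row, check whether any enrollments with matching student_id has grade <= 56.
Keep rows where that is true.

3 | Eve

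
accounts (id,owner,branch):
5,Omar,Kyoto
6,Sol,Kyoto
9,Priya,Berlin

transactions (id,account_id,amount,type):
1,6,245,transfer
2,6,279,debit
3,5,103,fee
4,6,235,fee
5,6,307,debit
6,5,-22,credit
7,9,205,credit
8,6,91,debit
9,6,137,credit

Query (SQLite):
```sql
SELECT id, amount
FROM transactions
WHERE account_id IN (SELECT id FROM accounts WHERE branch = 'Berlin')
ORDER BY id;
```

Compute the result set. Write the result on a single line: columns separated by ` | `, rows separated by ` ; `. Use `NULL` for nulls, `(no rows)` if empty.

7 | 205

Inner query: accounts.id where branch = 'Berlin'.
Outer: keep transactions rows whose account_id is in that set.
Inner query → {9}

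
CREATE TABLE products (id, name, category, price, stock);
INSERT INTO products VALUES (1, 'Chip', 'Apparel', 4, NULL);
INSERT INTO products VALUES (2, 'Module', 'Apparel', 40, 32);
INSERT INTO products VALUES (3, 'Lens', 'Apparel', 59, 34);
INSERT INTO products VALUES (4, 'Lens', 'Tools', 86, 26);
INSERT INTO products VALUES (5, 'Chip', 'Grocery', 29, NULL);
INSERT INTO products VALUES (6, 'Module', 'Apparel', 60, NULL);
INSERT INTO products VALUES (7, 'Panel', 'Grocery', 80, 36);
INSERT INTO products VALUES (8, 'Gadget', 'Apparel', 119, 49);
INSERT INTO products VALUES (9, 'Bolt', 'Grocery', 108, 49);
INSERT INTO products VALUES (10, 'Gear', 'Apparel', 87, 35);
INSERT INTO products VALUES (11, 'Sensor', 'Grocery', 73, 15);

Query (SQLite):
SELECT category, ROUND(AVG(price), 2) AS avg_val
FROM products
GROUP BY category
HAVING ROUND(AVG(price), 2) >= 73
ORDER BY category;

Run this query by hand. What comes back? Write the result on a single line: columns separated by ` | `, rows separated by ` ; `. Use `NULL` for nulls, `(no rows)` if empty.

Tools | 86

Partition products by category; compute ROUND(AVG(price), 2) within each group.
HAVING: keep groups where ROUND(AVG(price), 2) >= 73.
  Apparel: ids {1, 2, 3, 6, 8, 10} → ROUND(AVG(price), 2)=61.5
  Grocery: ids {5, 7, 9, 11} → ROUND(AVG(price), 2)=72.5
  Tools: ids {4} → ROUND(AVG(price), 2)=86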